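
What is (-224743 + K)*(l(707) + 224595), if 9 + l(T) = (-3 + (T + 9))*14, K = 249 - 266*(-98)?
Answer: -46544389968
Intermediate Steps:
K = 26317 (K = 249 + 26068 = 26317)
l(T) = 75 + 14*T (l(T) = -9 + (-3 + (T + 9))*14 = -9 + (-3 + (9 + T))*14 = -9 + (6 + T)*14 = -9 + (84 + 14*T) = 75 + 14*T)
(-224743 + K)*(l(707) + 224595) = (-224743 + 26317)*((75 + 14*707) + 224595) = -198426*((75 + 9898) + 224595) = -198426*(9973 + 224595) = -198426*234568 = -46544389968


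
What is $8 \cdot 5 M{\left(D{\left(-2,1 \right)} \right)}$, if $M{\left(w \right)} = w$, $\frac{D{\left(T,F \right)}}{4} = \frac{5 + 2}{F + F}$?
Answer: $560$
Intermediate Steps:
$D{\left(T,F \right)} = \frac{14}{F}$ ($D{\left(T,F \right)} = 4 \frac{5 + 2}{F + F} = 4 \frac{7}{2 F} = \frac{14}{F}$)
$8 \cdot 5 M{\left(D{\left(-2,1 \right)} \right)} = 8 \cdot 5 \cdot \frac{14}{1} = 40 \cdot 14 \cdot 1 = 40 \cdot 14 = 560$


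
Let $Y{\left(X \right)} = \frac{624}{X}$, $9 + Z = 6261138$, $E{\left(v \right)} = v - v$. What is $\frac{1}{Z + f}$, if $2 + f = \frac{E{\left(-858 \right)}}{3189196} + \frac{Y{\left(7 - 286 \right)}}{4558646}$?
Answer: $\frac{211977039}{1327215162262849} \approx 1.5972 \cdot 10^{-7}$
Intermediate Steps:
$E{\left(v \right)} = 0$
$Z = 6261129$ ($Z = -9 + 6261138 = 6261129$)
$f = - \frac{423954182}{211977039}$ ($f = -2 + \left(\frac{0}{3189196} + \frac{624 \frac{1}{7 - 286}}{4558646}\right) = -2 + \left(0 \cdot \frac{1}{3189196} + \frac{624}{7 - 286} \cdot \frac{1}{4558646}\right) = -2 + \left(0 + \frac{624}{-279} \cdot \frac{1}{4558646}\right) = -2 + \left(0 + 624 \left(- \frac{1}{279}\right) \frac{1}{4558646}\right) = -2 + \left(0 - \frac{104}{211977039}\right) = -2 - \frac{104}{211977039} = - \frac{423954182}{211977039} \approx -2.0$)
$\frac{1}{Z + f} = \frac{1}{6261129 - \frac{423954182}{211977039}} = \frac{1}{\frac{1327215162262849}{211977039}} = \frac{211977039}{1327215162262849}$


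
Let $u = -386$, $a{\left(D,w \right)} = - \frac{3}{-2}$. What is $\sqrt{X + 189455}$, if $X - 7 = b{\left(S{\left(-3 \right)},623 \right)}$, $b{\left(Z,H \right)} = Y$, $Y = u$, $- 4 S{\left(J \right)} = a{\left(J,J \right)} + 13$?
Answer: $2 \sqrt{47269} \approx 434.83$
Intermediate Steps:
$a{\left(D,w \right)} = \frac{3}{2}$ ($a{\left(D,w \right)} = \left(-3\right) \left(- \frac{1}{2}\right) = \frac{3}{2}$)
$S{\left(J \right)} = - \frac{29}{8}$ ($S{\left(J \right)} = - \frac{\frac{3}{2} + 13}{4} = \left(- \frac{1}{4}\right) \frac{29}{2} = - \frac{29}{8}$)
$Y = -386$
$b{\left(Z,H \right)} = -386$
$X = -379$ ($X = 7 - 386 = -379$)
$\sqrt{X + 189455} = \sqrt{-379 + 189455} = \sqrt{189076} = 2 \sqrt{47269}$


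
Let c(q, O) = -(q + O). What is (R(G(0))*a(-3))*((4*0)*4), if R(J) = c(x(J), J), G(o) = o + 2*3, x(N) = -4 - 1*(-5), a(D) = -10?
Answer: 0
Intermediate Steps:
x(N) = 1 (x(N) = -4 + 5 = 1)
G(o) = 6 + o (G(o) = o + 6 = 6 + o)
c(q, O) = -O - q (c(q, O) = -(O + q) = -O - q)
R(J) = -1 - J (R(J) = -J - 1*1 = -J - 1 = -1 - J)
(R(G(0))*a(-3))*((4*0)*4) = ((-1 - (6 + 0))*(-10))*((4*0)*4) = ((-1 - 1*6)*(-10))*(0*4) = ((-1 - 6)*(-10))*0 = -7*(-10)*0 = 70*0 = 0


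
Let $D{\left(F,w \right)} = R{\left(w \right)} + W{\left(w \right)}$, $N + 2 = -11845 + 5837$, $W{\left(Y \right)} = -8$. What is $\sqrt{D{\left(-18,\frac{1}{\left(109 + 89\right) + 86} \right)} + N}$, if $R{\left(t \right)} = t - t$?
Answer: $i \sqrt{6018} \approx 77.576 i$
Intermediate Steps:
$R{\left(t \right)} = 0$
$N = -6010$ ($N = -2 + \left(-11845 + 5837\right) = -2 - 6008 = -6010$)
$D{\left(F,w \right)} = -8$ ($D{\left(F,w \right)} = 0 - 8 = -8$)
$\sqrt{D{\left(-18,\frac{1}{\left(109 + 89\right) + 86} \right)} + N} = \sqrt{-8 - 6010} = \sqrt{-6018} = i \sqrt{6018}$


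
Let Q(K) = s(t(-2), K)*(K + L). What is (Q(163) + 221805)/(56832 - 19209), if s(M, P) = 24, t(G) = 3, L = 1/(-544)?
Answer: 5116251/852788 ≈ 5.9994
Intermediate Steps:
L = -1/544 ≈ -0.0018382
Q(K) = -3/68 + 24*K (Q(K) = 24*(K - 1/544) = 24*(-1/544 + K) = -3/68 + 24*K)
(Q(163) + 221805)/(56832 - 19209) = ((-3/68 + 24*163) + 221805)/(56832 - 19209) = ((-3/68 + 3912) + 221805)/37623 = (266013/68 + 221805)*(1/37623) = (15348753/68)*(1/37623) = 5116251/852788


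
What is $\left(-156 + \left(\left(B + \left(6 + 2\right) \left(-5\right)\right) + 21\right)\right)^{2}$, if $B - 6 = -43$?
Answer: $44944$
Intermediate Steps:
$B = -37$ ($B = 6 - 43 = -37$)
$\left(-156 + \left(\left(B + \left(6 + 2\right) \left(-5\right)\right) + 21\right)\right)^{2} = \left(-156 + \left(\left(-37 + \left(6 + 2\right) \left(-5\right)\right) + 21\right)\right)^{2} = \left(-156 + \left(\left(-37 + 8 \left(-5\right)\right) + 21\right)\right)^{2} = \left(-156 + \left(\left(-37 - 40\right) + 21\right)\right)^{2} = \left(-156 + \left(-77 + 21\right)\right)^{2} = \left(-156 - 56\right)^{2} = \left(-212\right)^{2} = 44944$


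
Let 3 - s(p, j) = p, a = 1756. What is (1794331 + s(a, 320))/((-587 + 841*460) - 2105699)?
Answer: -298763/286571 ≈ -1.0425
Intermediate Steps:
s(p, j) = 3 - p
(1794331 + s(a, 320))/((-587 + 841*460) - 2105699) = (1794331 + (3 - 1*1756))/((-587 + 841*460) - 2105699) = (1794331 + (3 - 1756))/((-587 + 386860) - 2105699) = (1794331 - 1753)/(386273 - 2105699) = 1792578/(-1719426) = 1792578*(-1/1719426) = -298763/286571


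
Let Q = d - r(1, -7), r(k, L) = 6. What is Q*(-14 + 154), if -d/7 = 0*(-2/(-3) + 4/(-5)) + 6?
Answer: -6720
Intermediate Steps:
d = -42 (d = -7*(0*(-2/(-3) + 4/(-5)) + 6) = -7*(0*(-2*(-⅓) + 4*(-⅕)) + 6) = -7*(0*(⅔ - ⅘) + 6) = -7*(0*(-2/15) + 6) = -7*(0 + 6) = -7*6 = -42)
Q = -48 (Q = -42 - 1*6 = -42 - 6 = -48)
Q*(-14 + 154) = -48*(-14 + 154) = -48*140 = -6720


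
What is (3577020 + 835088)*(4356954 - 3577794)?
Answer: 3437738069280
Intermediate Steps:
(3577020 + 835088)*(4356954 - 3577794) = 4412108*779160 = 3437738069280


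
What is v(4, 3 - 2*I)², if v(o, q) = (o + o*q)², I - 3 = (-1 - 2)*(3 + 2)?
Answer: 157351936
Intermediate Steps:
I = -12 (I = 3 + (-1 - 2)*(3 + 2) = 3 - 3*5 = 3 - 15 = -12)
v(4, 3 - 2*I)² = (4²*(1 + (3 - 2*(-12)))²)² = (16*(1 + (3 + 24))²)² = (16*(1 + 27)²)² = (16*28²)² = (16*784)² = 12544² = 157351936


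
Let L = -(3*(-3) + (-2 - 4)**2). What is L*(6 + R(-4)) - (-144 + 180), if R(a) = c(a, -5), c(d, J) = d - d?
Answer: -198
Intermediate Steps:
c(d, J) = 0
R(a) = 0
L = -27 (L = -(-9 + (-6)**2) = -(-9 + 36) = -1*27 = -27)
L*(6 + R(-4)) - (-144 + 180) = -27*(6 + 0) - (-144 + 180) = -27*6 - 1*36 = -162 - 36 = -198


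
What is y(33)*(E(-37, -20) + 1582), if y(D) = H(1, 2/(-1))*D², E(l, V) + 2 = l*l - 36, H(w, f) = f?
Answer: -6344514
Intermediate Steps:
E(l, V) = -38 + l² (E(l, V) = -2 + (l*l - 36) = -2 + (l² - 36) = -2 + (-36 + l²) = -38 + l²)
y(D) = -2*D² (y(D) = (2/(-1))*D² = (2*(-1))*D² = -2*D²)
y(33)*(E(-37, -20) + 1582) = (-2*33²)*((-38 + (-37)²) + 1582) = (-2*1089)*((-38 + 1369) + 1582) = -2178*(1331 + 1582) = -2178*2913 = -6344514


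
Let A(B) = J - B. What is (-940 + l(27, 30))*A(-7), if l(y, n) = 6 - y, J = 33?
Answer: -38440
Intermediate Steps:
A(B) = 33 - B
(-940 + l(27, 30))*A(-7) = (-940 + (6 - 1*27))*(33 - 1*(-7)) = (-940 + (6 - 27))*(33 + 7) = (-940 - 21)*40 = -961*40 = -38440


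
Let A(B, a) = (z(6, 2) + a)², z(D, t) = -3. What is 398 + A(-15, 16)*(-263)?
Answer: -44049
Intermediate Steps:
A(B, a) = (-3 + a)²
398 + A(-15, 16)*(-263) = 398 + (-3 + 16)²*(-263) = 398 + 13²*(-263) = 398 + 169*(-263) = 398 - 44447 = -44049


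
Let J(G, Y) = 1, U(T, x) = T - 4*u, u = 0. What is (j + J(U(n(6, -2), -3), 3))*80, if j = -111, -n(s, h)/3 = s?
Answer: -8800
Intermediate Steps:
n(s, h) = -3*s
U(T, x) = T (U(T, x) = T - 4*0 = T + 0 = T)
(j + J(U(n(6, -2), -3), 3))*80 = (-111 + 1)*80 = -110*80 = -8800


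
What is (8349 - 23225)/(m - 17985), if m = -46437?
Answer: 7438/32211 ≈ 0.23091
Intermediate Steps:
(8349 - 23225)/(m - 17985) = (8349 - 23225)/(-46437 - 17985) = -14876/(-64422) = -14876*(-1/64422) = 7438/32211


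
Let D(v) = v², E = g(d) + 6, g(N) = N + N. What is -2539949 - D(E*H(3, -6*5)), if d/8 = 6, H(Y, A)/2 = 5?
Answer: -3580349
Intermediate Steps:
H(Y, A) = 10 (H(Y, A) = 2*5 = 10)
d = 48 (d = 8*6 = 48)
g(N) = 2*N
E = 102 (E = 2*48 + 6 = 96 + 6 = 102)
-2539949 - D(E*H(3, -6*5)) = -2539949 - (102*10)² = -2539949 - 1*1020² = -2539949 - 1*1040400 = -2539949 - 1040400 = -3580349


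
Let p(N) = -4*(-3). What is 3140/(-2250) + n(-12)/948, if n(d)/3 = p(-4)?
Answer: -24131/17775 ≈ -1.3576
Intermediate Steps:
p(N) = 12
n(d) = 36 (n(d) = 3*12 = 36)
3140/(-2250) + n(-12)/948 = 3140/(-2250) + 36/948 = 3140*(-1/2250) + 36*(1/948) = -314/225 + 3/79 = -24131/17775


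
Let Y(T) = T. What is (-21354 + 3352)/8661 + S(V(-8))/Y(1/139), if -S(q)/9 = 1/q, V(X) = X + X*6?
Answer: 9826799/485016 ≈ 20.261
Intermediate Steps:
V(X) = 7*X (V(X) = X + 6*X = 7*X)
S(q) = -9/q
(-21354 + 3352)/8661 + S(V(-8))/Y(1/139) = (-21354 + 3352)/8661 + (-9/(7*(-8)))/(1/139) = -18002*1/8661 + (-9/(-56))/(1/139) = -18002/8661 - 9*(-1/56)*139 = -18002/8661 + (9/56)*139 = -18002/8661 + 1251/56 = 9826799/485016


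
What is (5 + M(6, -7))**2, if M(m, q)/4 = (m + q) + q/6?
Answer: 121/9 ≈ 13.444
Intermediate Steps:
M(m, q) = 4*m + 14*q/3 (M(m, q) = 4*((m + q) + q/6) = 4*(m + 7*q/6) = 4*m + 14*q/3)
(5 + M(6, -7))**2 = (5 + (4*6 + (14/3)*(-7)))**2 = (5 + (24 - 98/3))**2 = (5 - 26/3)**2 = (-11/3)**2 = 121/9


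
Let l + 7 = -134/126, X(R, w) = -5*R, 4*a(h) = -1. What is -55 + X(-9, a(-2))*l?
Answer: -2925/7 ≈ -417.86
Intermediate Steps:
a(h) = -1/4 (a(h) = (1/4)*(-1) = -1/4)
l = -508/63 (l = -7 - 134/126 = -7 - 134*1/126 = -7 - 67/63 = -508/63 ≈ -8.0635)
-55 + X(-9, a(-2))*l = -55 - 5*(-9)*(-508/63) = -55 + 45*(-508/63) = -55 - 2540/7 = -2925/7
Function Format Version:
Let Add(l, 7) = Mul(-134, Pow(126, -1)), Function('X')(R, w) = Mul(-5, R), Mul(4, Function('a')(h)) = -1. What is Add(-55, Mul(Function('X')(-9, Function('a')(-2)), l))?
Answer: Rational(-2925, 7) ≈ -417.86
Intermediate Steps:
Function('a')(h) = Rational(-1, 4) (Function('a')(h) = Mul(Rational(1, 4), -1) = Rational(-1, 4))
l = Rational(-508, 63) (l = Add(-7, Mul(-134, Pow(126, -1))) = Add(-7, Mul(-134, Rational(1, 126))) = Add(-7, Rational(-67, 63)) = Rational(-508, 63) ≈ -8.0635)
Add(-55, Mul(Function('X')(-9, Function('a')(-2)), l)) = Add(-55, Mul(Mul(-5, -9), Rational(-508, 63))) = Add(-55, Mul(45, Rational(-508, 63))) = Add(-55, Rational(-2540, 7)) = Rational(-2925, 7)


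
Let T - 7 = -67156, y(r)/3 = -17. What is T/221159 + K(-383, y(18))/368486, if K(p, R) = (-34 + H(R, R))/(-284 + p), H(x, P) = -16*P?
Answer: -358784022706/1181662931473 ≈ -0.30363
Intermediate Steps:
y(r) = -51 (y(r) = 3*(-17) = -51)
T = -67149 (T = 7 - 67156 = -67149)
K(p, R) = (-34 - 16*R)/(-284 + p)
T/221159 + K(-383, y(18))/368486 = -67149/221159 + (2*(-17 - 8*(-51))/(-284 - 383))/368486 = -67149*1/221159 + (2*(-17 + 408)/(-667))*(1/368486) = -67149/221159 + (2*(-1/667)*391)*(1/368486) = -67149/221159 - 34/29*1/368486 = -67149/221159 - 17/5343047 = -358784022706/1181662931473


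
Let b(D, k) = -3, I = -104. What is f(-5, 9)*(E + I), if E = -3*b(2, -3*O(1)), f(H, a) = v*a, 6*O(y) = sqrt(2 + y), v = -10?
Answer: 8550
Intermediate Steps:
O(y) = sqrt(2 + y)/6
f(H, a) = -10*a
E = 9 (E = -3*(-3) = 9)
f(-5, 9)*(E + I) = (-10*9)*(9 - 104) = -90*(-95) = 8550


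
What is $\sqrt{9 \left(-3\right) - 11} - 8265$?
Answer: $-8265 + i \sqrt{38} \approx -8265.0 + 6.1644 i$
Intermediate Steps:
$\sqrt{9 \left(-3\right) - 11} - 8265 = \sqrt{-27 - 11} - 8265 = \sqrt{-38} - 8265 = i \sqrt{38} - 8265 = -8265 + i \sqrt{38}$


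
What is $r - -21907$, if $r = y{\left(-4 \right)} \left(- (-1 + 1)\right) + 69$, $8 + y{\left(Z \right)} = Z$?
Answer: $21976$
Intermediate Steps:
$y{\left(Z \right)} = -8 + Z$
$r = 69$ ($r = \left(-8 - 4\right) \left(- (-1 + 1)\right) + 69 = - 12 \left(\left(-1\right) 0\right) + 69 = \left(-12\right) 0 + 69 = 0 + 69 = 69$)
$r - -21907 = 69 - -21907 = 69 + 21907 = 21976$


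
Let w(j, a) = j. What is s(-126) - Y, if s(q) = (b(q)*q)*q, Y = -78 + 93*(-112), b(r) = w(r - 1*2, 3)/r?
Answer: 26622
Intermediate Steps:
b(r) = (-2 + r)/r (b(r) = (r - 1*2)/r = (r - 2)/r = (-2 + r)/r)
Y = -10494 (Y = -78 - 10416 = -10494)
s(q) = q*(-2 + q) (s(q) = (((-2 + q)/q)*q)*q = (-2 + q)*q = q*(-2 + q))
s(-126) - Y = -126*(-2 - 126) - 1*(-10494) = -126*(-128) + 10494 = 16128 + 10494 = 26622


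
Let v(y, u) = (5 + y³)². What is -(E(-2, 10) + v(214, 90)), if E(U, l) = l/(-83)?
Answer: -7971887763309473/83 ≈ -9.6047e+13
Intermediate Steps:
E(U, l) = -l/83 (E(U, l) = l*(-1/83) = -l/83)
-(E(-2, 10) + v(214, 90)) = -(-1/83*10 + (5 + 214³)²) = -(-10/83 + (5 + 9800344)²) = -(-10/83 + 9800349²) = -(-10/83 + 96046840521801) = -1*7971887763309473/83 = -7971887763309473/83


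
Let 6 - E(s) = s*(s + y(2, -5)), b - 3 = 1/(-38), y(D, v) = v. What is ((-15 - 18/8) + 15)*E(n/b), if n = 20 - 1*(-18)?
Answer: 5366979/25538 ≈ 210.16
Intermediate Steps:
n = 38 (n = 20 + 18 = 38)
b = 113/38 (b = 3 + 1/(-38) = 3 - 1/38 = 113/38 ≈ 2.9737)
E(s) = 6 - s*(-5 + s) (E(s) = 6 - s*(s - 5) = 6 - s*(-5 + s))
((-15 - 18/8) + 15)*E(n/b) = ((-15 - 18/8) + 15)*(6 - (38/(113/38))**2 + 5*(38/(113/38))) = ((-15 - 18*1/8) + 15)*(6 - (38*(38/113))**2 + 5*(38*(38/113))) = ((-15 - 9/4) + 15)*(6 - (1444/113)**2 + 5*(1444/113)) = (-69/4 + 15)*(6 - 1*2085136/12769 + 7220/113) = -9*(6 - 2085136/12769 + 7220/113)/4 = -9/4*(-1192662/12769) = 5366979/25538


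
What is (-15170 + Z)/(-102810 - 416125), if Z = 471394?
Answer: -456224/518935 ≈ -0.87915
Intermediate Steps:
(-15170 + Z)/(-102810 - 416125) = (-15170 + 471394)/(-102810 - 416125) = 456224/(-518935) = 456224*(-1/518935) = -456224/518935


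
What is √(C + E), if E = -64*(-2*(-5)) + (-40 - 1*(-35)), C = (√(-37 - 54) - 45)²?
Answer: √(1289 - 90*I*√91) ≈ 37.668 - 11.396*I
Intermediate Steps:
C = (-45 + I*√91)² (C = (√(-91) - 45)² = (I*√91 - 45)² = (-45 + I*√91)² ≈ 1934.0 - 858.54*I)
E = -645 (E = -640 + (-40 + 35) = -64*10 - 5 = -640 - 5 = -645)
√(C + E) = √((45 - I*√91)² - 645) = √(-645 + (45 - I*√91)²)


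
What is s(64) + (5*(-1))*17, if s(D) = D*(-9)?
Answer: -661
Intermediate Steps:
s(D) = -9*D
s(64) + (5*(-1))*17 = -9*64 + (5*(-1))*17 = -576 - 5*17 = -576 - 85 = -661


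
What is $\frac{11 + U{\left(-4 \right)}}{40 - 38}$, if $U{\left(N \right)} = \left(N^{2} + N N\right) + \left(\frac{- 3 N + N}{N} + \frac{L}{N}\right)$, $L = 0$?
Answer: $\frac{41}{2} \approx 20.5$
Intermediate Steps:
$U{\left(N \right)} = -2 + 2 N^{2}$ ($U{\left(N \right)} = \left(N^{2} + N N\right) + \left(\frac{- 3 N + N}{N} + \frac{0}{N}\right) = \left(N^{2} + N^{2}\right) + \left(\frac{\left(-2\right) N}{N} + 0\right) = 2 N^{2} + \left(-2 + 0\right) = 2 N^{2} - 2 = -2 + 2 N^{2}$)
$\frac{11 + U{\left(-4 \right)}}{40 - 38} = \frac{11 - \left(2 - 2 \left(-4\right)^{2}\right)}{40 - 38} = \frac{11 + \left(-2 + 2 \cdot 16\right)}{2} = \frac{11 + \left(-2 + 32\right)}{2} = \frac{11 + 30}{2} = \frac{1}{2} \cdot 41 = \frac{41}{2}$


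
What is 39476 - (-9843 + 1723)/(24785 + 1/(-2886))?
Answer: 2823722331604/71529509 ≈ 39476.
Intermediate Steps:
39476 - (-9843 + 1723)/(24785 + 1/(-2886)) = 39476 - (-8120)/(24785 - 1/2886) = 39476 - (-8120)/71529509/2886 = 39476 - (-8120)*2886/71529509 = 39476 - 1*(-23434320/71529509) = 39476 + 23434320/71529509 = 2823722331604/71529509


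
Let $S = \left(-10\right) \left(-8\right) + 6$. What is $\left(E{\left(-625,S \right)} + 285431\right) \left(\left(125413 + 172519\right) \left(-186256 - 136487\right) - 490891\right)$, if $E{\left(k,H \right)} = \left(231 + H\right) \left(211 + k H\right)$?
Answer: $1604499860685776544$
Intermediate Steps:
$S = 86$ ($S = 80 + 6 = 86$)
$E{\left(k,H \right)} = \left(211 + H k\right) \left(231 + H\right)$ ($E{\left(k,H \right)} = \left(231 + H\right) \left(211 + H k\right) = \left(211 + H k\right) \left(231 + H\right)$)
$\left(E{\left(-625,S \right)} + 285431\right) \left(\left(125413 + 172519\right) \left(-186256 - 136487\right) - 490891\right) = \left(\left(48741 + 211 \cdot 86 - 625 \cdot 86^{2} + 231 \cdot 86 \left(-625\right)\right) + 285431\right) \left(\left(125413 + 172519\right) \left(-186256 - 136487\right) - 490891\right) = \left(\left(48741 + 18146 - 4622500 - 12416250\right) + 285431\right) \left(297932 \left(-322743\right) - 490891\right) = \left(\left(48741 + 18146 - 4622500 - 12416250\right) + 285431\right) \left(-96155467476 - 490891\right) = \left(-16971863 + 285431\right) \left(-96155958367\right) = \left(-16686432\right) \left(-96155958367\right) = 1604499860685776544$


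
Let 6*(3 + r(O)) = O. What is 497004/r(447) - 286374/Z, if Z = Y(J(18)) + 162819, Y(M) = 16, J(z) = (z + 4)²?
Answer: 161818341198/23285405 ≈ 6949.3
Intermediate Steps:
J(z) = (4 + z)²
r(O) = -3 + O/6
Z = 162835 (Z = 16 + 162819 = 162835)
497004/r(447) - 286374/Z = 497004/(-3 + (⅙)*447) - 286374/162835 = 497004/(-3 + 149/2) - 286374*1/162835 = 497004/(143/2) - 286374/162835 = 497004*(2/143) - 286374/162835 = 994008/143 - 286374/162835 = 161818341198/23285405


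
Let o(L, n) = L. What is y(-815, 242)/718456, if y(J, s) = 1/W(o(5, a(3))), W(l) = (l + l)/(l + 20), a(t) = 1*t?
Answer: 5/1436912 ≈ 3.4797e-6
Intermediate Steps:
a(t) = t
W(l) = 2*l/(20 + l) (W(l) = (2*l)/(20 + l) = 2*l/(20 + l))
y(J, s) = 5/2 (y(J, s) = 1/(2*5/(20 + 5)) = 1/(2*5/25) = 1/(2*5*(1/25)) = 1/(2/5) = 5/2)
y(-815, 242)/718456 = (5/2)/718456 = (5/2)*(1/718456) = 5/1436912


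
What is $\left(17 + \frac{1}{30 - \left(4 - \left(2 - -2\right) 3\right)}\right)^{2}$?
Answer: $\frac{418609}{1444} \approx 289.9$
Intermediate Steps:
$\left(17 + \frac{1}{30 - \left(4 - \left(2 - -2\right) 3\right)}\right)^{2} = \left(17 + \frac{1}{30 - \left(4 - \left(2 + 2\right) 3\right)}\right)^{2} = \left(17 + \frac{1}{30 + \left(4 \cdot 3 - 4\right)}\right)^{2} = \left(17 + \frac{1}{30 + \left(12 - 4\right)}\right)^{2} = \left(17 + \frac{1}{30 + 8}\right)^{2} = \left(17 + \frac{1}{38}\right)^{2} = \left(\frac{647}{38}\right)^{2} = \frac{418609}{1444}$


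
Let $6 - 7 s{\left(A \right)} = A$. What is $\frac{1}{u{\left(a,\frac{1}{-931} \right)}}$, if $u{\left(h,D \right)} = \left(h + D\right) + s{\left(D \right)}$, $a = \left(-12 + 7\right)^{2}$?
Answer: $\frac{6517}{168505} \approx 0.038675$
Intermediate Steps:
$s{\left(A \right)} = \frac{6}{7} - \frac{A}{7}$
$a = 25$ ($a = \left(-5\right)^{2} = 25$)
$u{\left(h,D \right)} = \frac{6}{7} + h + \frac{6 D}{7}$ ($u{\left(h,D \right)} = \left(h + D\right) - \left(- \frac{6}{7} + \frac{D}{7}\right) = \left(D + h\right) - \left(- \frac{6}{7} + \frac{D}{7}\right) = \frac{6}{7} + h + \frac{6 D}{7}$)
$\frac{1}{u{\left(a,\frac{1}{-931} \right)}} = \frac{1}{\frac{6}{7} + 25 + \frac{6}{7 \left(-931\right)}} = \frac{1}{\frac{6}{7} + 25 + \frac{6}{7} \left(- \frac{1}{931}\right)} = \frac{1}{\frac{6}{7} + 25 - \frac{6}{6517}} = \frac{1}{\frac{168505}{6517}} = \frac{6517}{168505}$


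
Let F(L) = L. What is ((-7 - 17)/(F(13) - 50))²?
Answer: 576/1369 ≈ 0.42074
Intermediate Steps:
((-7 - 17)/(F(13) - 50))² = ((-7 - 17)/(13 - 50))² = (-24/(-37))² = (-24*(-1/37))² = (24/37)² = 576/1369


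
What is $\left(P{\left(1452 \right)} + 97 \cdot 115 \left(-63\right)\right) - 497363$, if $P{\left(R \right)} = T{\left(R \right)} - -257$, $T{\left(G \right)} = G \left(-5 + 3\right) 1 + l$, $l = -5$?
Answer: $-1202780$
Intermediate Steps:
$T{\left(G \right)} = -5 - 2 G$ ($T{\left(G \right)} = G \left(-5 + 3\right) 1 - 5 = G \left(-2\right) 1 - 5 = - 2 G 1 - 5 = - 2 G - 5 = -5 - 2 G$)
$P{\left(R \right)} = 252 - 2 R$ ($P{\left(R \right)} = \left(-5 - 2 R\right) - -257 = \left(-5 - 2 R\right) + 257 = 252 - 2 R$)
$\left(P{\left(1452 \right)} + 97 \cdot 115 \left(-63\right)\right) - 497363 = \left(\left(252 - 2904\right) + 97 \cdot 115 \left(-63\right)\right) - 497363 = \left(\left(252 - 2904\right) + 11155 \left(-63\right)\right) - 497363 = \left(-2652 - 702765\right) - 497363 = -705417 - 497363 = -1202780$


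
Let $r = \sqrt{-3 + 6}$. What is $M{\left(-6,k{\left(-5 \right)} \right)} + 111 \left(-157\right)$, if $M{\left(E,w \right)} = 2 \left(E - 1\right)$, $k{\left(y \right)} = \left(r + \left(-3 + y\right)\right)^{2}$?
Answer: $-17441$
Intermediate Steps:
$r = \sqrt{3} \approx 1.732$
$k{\left(y \right)} = \left(-3 + y + \sqrt{3}\right)^{2}$ ($k{\left(y \right)} = \left(\sqrt{3} + \left(-3 + y\right)\right)^{2} = \left(-3 + y + \sqrt{3}\right)^{2}$)
$M{\left(E,w \right)} = -2 + 2 E$ ($M{\left(E,w \right)} = 2 \left(-1 + E\right) = -2 + 2 E$)
$M{\left(-6,k{\left(-5 \right)} \right)} + 111 \left(-157\right) = \left(-2 + 2 \left(-6\right)\right) + 111 \left(-157\right) = \left(-2 - 12\right) - 17427 = -14 - 17427 = -17441$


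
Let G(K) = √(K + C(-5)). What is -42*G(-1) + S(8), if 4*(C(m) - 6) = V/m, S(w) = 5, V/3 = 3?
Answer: 5 - 21*√455/5 ≈ -84.589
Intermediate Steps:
V = 9 (V = 3*3 = 9)
C(m) = 6 + 9/(4*m) (C(m) = 6 + (9/m)/4 = 6 + 9/(4*m))
G(K) = √(111/20 + K) (G(K) = √(K + (6 + (9/4)/(-5))) = √(K + (6 + (9/4)*(-⅕))) = √(K + (6 - 9/20)) = √(K + 111/20) = √(111/20 + K))
-42*G(-1) + S(8) = -21*√(555 + 100*(-1))/5 + 5 = -21*√(555 - 100)/5 + 5 = -21*√455/5 + 5 = 5 - 21*√455/5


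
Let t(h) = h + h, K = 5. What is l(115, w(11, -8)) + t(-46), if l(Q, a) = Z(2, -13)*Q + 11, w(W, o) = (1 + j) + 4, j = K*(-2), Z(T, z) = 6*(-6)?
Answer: -4221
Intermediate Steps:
Z(T, z) = -36
j = -10 (j = 5*(-2) = -10)
w(W, o) = -5 (w(W, o) = (1 - 10) + 4 = -9 + 4 = -5)
l(Q, a) = 11 - 36*Q (l(Q, a) = -36*Q + 11 = 11 - 36*Q)
t(h) = 2*h
l(115, w(11, -8)) + t(-46) = (11 - 36*115) + 2*(-46) = (11 - 4140) - 92 = -4129 - 92 = -4221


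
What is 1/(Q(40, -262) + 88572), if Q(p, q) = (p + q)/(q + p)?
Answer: 1/88573 ≈ 1.1290e-5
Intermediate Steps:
Q(p, q) = 1 (Q(p, q) = (p + q)/(p + q) = 1)
1/(Q(40, -262) + 88572) = 1/(1 + 88572) = 1/88573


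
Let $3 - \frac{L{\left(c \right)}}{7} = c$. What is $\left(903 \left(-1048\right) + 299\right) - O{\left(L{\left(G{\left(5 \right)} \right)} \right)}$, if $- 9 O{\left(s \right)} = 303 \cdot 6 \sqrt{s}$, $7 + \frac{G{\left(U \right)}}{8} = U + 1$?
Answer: $-946045 + 202 \sqrt{77} \approx -9.4427 \cdot 10^{5}$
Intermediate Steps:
$G{\left(U \right)} = -48 + 8 U$ ($G{\left(U \right)} = -56 + 8 \left(U + 1\right) = -56 + 8 \left(1 + U\right) = -56 + \left(8 + 8 U\right) = -48 + 8 U$)
$L{\left(c \right)} = 21 - 7 c$
$O{\left(s \right)} = - 202 \sqrt{s}$ ($O{\left(s \right)} = - \frac{303 \cdot 6 \sqrt{s}}{9} = - \frac{1818 \sqrt{s}}{9} = - 202 \sqrt{s}$)
$\left(903 \left(-1048\right) + 299\right) - O{\left(L{\left(G{\left(5 \right)} \right)} \right)} = \left(903 \left(-1048\right) + 299\right) - - 202 \sqrt{21 - 7 \left(-48 + 8 \cdot 5\right)} = \left(-946344 + 299\right) - - 202 \sqrt{21 - 7 \left(-48 + 40\right)} = -946045 - - 202 \sqrt{21 - -56} = -946045 - - 202 \sqrt{21 + 56} = -946045 - - 202 \sqrt{77} = -946045 + 202 \sqrt{77}$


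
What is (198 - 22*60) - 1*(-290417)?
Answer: 289295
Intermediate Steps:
(198 - 22*60) - 1*(-290417) = (198 - 1320) + 290417 = -1122 + 290417 = 289295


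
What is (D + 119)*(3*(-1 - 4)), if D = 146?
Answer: -3975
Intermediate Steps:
(D + 119)*(3*(-1 - 4)) = (146 + 119)*(3*(-1 - 4)) = 265*(3*(-5)) = 265*(-15) = -3975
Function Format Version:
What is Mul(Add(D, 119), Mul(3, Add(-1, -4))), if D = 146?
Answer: -3975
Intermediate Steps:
Mul(Add(D, 119), Mul(3, Add(-1, -4))) = Mul(Add(146, 119), Mul(3, Add(-1, -4))) = Mul(265, Mul(3, -5)) = Mul(265, -15) = -3975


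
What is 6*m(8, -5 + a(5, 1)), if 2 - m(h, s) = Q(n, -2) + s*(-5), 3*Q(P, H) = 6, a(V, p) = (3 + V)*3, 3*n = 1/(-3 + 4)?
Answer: 570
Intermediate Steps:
n = ⅓ (n = 1/(3*(-3 + 4)) = (⅓)/1 = (⅓)*1 = ⅓ ≈ 0.33333)
a(V, p) = 9 + 3*V
Q(P, H) = 2 (Q(P, H) = (⅓)*6 = 2)
m(h, s) = 5*s (m(h, s) = 2 - (2 + s*(-5)) = 2 - (2 - 5*s) = 2 + (-2 + 5*s) = 5*s)
6*m(8, -5 + a(5, 1)) = 6*(5*(-5 + (9 + 3*5))) = 6*(5*(-5 + (9 + 15))) = 6*(5*(-5 + 24)) = 6*(5*19) = 6*95 = 570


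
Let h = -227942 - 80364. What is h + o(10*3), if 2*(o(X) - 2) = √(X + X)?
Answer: -308304 + √15 ≈ -3.0830e+5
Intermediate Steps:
o(X) = 2 + √2*√X/2 (o(X) = 2 + √(X + X)/2 = 2 + √(2*X)/2 = 2 + (√2*√X)/2 = 2 + √2*√X/2)
h = -308306
h + o(10*3) = -308306 + (2 + √2*√(10*3)/2) = -308306 + (2 + √2*√30/2) = -308306 + (2 + √15) = -308304 + √15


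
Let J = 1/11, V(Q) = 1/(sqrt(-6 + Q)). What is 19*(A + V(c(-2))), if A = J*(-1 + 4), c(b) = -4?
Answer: 57/11 - 19*I*sqrt(10)/10 ≈ 5.1818 - 6.0083*I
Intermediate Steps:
V(Q) = 1/sqrt(-6 + Q)
J = 1/11 ≈ 0.090909
A = 3/11 (A = (-1 + 4)/11 = (1/11)*3 = 3/11 ≈ 0.27273)
19*(A + V(c(-2))) = 19*(3/11 + 1/sqrt(-6 - 4)) = 19*(3/11 + 1/sqrt(-10)) = 19*(3/11 - I*sqrt(10)/10) = 57/11 - 19*I*sqrt(10)/10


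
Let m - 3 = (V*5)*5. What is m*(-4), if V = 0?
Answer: -12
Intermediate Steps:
m = 3 (m = 3 + (0*5)*5 = 3 + 0*5 = 3 + 0 = 3)
m*(-4) = 3*(-4) = -12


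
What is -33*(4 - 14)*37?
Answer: 12210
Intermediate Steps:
-33*(4 - 14)*37 = -33*(-10)*37 = 330*37 = 12210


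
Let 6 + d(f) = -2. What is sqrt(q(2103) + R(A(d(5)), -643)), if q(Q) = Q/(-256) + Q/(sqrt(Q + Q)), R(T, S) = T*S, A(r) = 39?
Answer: sqrt(-6421815 + 128*sqrt(4206))/16 ≈ 158.28*I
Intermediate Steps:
d(f) = -8 (d(f) = -6 - 2 = -8)
R(T, S) = S*T
q(Q) = -Q/256 + sqrt(2)*sqrt(Q)/2 (q(Q) = Q*(-1/256) + Q/(sqrt(2*Q)) = -Q/256 + Q/((sqrt(2)*sqrt(Q))) = -Q/256 + Q*(sqrt(2)/(2*sqrt(Q))) = -Q/256 + sqrt(2)*sqrt(Q)/2)
sqrt(q(2103) + R(A(d(5)), -643)) = sqrt((-1/256*2103 + sqrt(2)*sqrt(2103)/2) - 643*39) = sqrt((-2103/256 + sqrt(4206)/2) - 25077) = sqrt(-6421815/256 + sqrt(4206)/2)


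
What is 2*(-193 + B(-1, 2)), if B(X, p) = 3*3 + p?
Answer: -364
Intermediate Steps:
B(X, p) = 9 + p
2*(-193 + B(-1, 2)) = 2*(-193 + (9 + 2)) = 2*(-193 + 11) = 2*(-182) = -364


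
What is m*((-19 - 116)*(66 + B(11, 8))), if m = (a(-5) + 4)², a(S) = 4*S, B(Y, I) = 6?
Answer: -2488320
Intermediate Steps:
m = 256 (m = (4*(-5) + 4)² = (-20 + 4)² = (-16)² = 256)
m*((-19 - 116)*(66 + B(11, 8))) = 256*((-19 - 116)*(66 + 6)) = 256*(-135*72) = 256*(-9720) = -2488320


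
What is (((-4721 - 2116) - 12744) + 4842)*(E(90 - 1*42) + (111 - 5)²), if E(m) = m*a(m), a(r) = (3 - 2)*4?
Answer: -168437292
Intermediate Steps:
a(r) = 4 (a(r) = 1*4 = 4)
E(m) = 4*m (E(m) = m*4 = 4*m)
(((-4721 - 2116) - 12744) + 4842)*(E(90 - 1*42) + (111 - 5)²) = (((-4721 - 2116) - 12744) + 4842)*(4*(90 - 1*42) + (111 - 5)²) = ((-6837 - 12744) + 4842)*(4*(90 - 42) + 106²) = (-19581 + 4842)*(4*48 + 11236) = -14739*(192 + 11236) = -14739*11428 = -168437292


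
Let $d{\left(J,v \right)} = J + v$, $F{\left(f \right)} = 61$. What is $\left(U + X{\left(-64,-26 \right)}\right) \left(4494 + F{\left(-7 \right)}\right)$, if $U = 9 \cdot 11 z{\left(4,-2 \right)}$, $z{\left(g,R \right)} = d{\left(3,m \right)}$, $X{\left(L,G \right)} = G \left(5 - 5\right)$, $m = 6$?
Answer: $4058505$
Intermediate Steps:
$X{\left(L,G \right)} = 0$ ($X{\left(L,G \right)} = G 0 = 0$)
$z{\left(g,R \right)} = 9$ ($z{\left(g,R \right)} = 3 + 6 = 9$)
$U = 891$ ($U = 9 \cdot 11 \cdot 9 = 99 \cdot 9 = 891$)
$\left(U + X{\left(-64,-26 \right)}\right) \left(4494 + F{\left(-7 \right)}\right) = \left(891 + 0\right) \left(4494 + 61\right) = 891 \cdot 4555 = 4058505$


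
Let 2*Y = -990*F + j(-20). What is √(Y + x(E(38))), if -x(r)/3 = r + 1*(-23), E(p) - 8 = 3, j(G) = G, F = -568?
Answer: √281186 ≈ 530.27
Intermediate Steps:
E(p) = 11 (E(p) = 8 + 3 = 11)
Y = 281150 (Y = (-990*(-568) - 20)/2 = (562320 - 20)/2 = (½)*562300 = 281150)
x(r) = 69 - 3*r (x(r) = -3*(r + 1*(-23)) = -3*(r - 23) = -3*(-23 + r) = 69 - 3*r)
√(Y + x(E(38))) = √(281150 + (69 - 3*11)) = √(281150 + (69 - 33)) = √(281150 + 36) = √281186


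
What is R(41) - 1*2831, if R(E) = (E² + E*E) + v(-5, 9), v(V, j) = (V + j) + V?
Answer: 530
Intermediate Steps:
v(V, j) = j + 2*V
R(E) = -1 + 2*E² (R(E) = (E² + E*E) + (9 + 2*(-5)) = (E² + E²) + (9 - 10) = 2*E² - 1 = -1 + 2*E²)
R(41) - 1*2831 = (-1 + 2*41²) - 1*2831 = (-1 + 2*1681) - 2831 = (-1 + 3362) - 2831 = 3361 - 2831 = 530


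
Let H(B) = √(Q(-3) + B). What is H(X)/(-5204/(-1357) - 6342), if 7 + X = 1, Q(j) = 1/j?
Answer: -1357*I*√57/25802670 ≈ -0.00039706*I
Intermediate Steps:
X = -6 (X = -7 + 1 = -6)
H(B) = √(-⅓ + B) (H(B) = √(1/(-3) + B) = √(-⅓ + B))
H(X)/(-5204/(-1357) - 6342) = (√(-3 + 9*(-6))/3)/(-5204/(-1357) - 6342) = (√(-3 - 54)/3)/(-5204*(-1/1357) - 6342) = (√(-57)/3)/(5204/1357 - 6342) = ((I*√57)/3)/(-8600890/1357) = (I*√57/3)*(-1357/8600890) = -1357*I*√57/25802670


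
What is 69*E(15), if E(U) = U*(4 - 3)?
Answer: 1035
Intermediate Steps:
E(U) = U (E(U) = U*1 = U)
69*E(15) = 69*15 = 1035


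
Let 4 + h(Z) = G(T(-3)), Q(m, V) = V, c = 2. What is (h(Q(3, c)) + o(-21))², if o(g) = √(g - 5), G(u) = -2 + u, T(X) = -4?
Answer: (10 - I*√26)² ≈ 74.0 - 101.98*I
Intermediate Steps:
o(g) = √(-5 + g)
h(Z) = -10 (h(Z) = -4 + (-2 - 4) = -4 - 6 = -10)
(h(Q(3, c)) + o(-21))² = (-10 + √(-5 - 21))² = (-10 + √(-26))² = (-10 + I*√26)²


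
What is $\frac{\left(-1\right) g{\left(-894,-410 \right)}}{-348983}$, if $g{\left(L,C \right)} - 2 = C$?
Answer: $- \frac{408}{348983} \approx -0.0011691$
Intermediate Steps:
$g{\left(L,C \right)} = 2 + C$
$\frac{\left(-1\right) g{\left(-894,-410 \right)}}{-348983} = \frac{\left(-1\right) \left(2 - 410\right)}{-348983} = \left(-1\right) \left(-408\right) \left(- \frac{1}{348983}\right) = 408 \left(- \frac{1}{348983}\right) = - \frac{408}{348983}$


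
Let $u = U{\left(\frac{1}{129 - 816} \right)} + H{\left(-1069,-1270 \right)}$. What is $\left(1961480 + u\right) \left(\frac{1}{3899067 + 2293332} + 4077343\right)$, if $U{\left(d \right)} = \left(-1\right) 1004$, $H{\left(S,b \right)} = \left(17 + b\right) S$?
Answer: $\frac{83318472910505437514}{6192399} \approx 1.3455 \cdot 10^{13}$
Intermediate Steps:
$H{\left(S,b \right)} = S \left(17 + b\right)$
$U{\left(d \right)} = -1004$
$u = 1338453$ ($u = -1004 - 1069 \left(17 - 1270\right) = -1004 - -1339457 = -1004 + 1339457 = 1338453$)
$\left(1961480 + u\right) \left(\frac{1}{3899067 + 2293332} + 4077343\right) = \left(1961480 + 1338453\right) \left(\frac{1}{3899067 + 2293332} + 4077343\right) = 3299933 \left(\frac{1}{6192399} + 4077343\right) = 3299933 \cdot \frac{25248534715858}{6192399} = \frac{83318472910505437514}{6192399}$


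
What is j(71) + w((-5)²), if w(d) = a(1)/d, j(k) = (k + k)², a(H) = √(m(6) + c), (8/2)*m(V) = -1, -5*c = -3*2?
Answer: 20164 + √95/250 ≈ 20164.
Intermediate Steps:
c = 6/5 (c = -(-3)*2/5 = -⅕*(-6) = 6/5 ≈ 1.2000)
m(V) = -¼ (m(V) = (¼)*(-1) = -¼)
a(H) = √95/10 (a(H) = √(-¼ + 6/5) = √(19/20) = √95/10)
j(k) = 4*k² (j(k) = (2*k)² = 4*k²)
w(d) = √95/(10*d) (w(d) = (√95/10)/d = √95/(10*d))
j(71) + w((-5)²) = 4*71² + √95/(10*((-5)²)) = 4*5041 + (⅒)*√95/25 = 20164 + (⅒)*√95*(1/25) = 20164 + √95/250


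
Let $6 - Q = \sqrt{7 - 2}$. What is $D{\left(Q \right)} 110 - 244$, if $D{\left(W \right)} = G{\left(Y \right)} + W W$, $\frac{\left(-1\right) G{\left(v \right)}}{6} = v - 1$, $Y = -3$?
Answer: $6906 - 1320 \sqrt{5} \approx 3954.4$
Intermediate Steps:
$G{\left(v \right)} = 6 - 6 v$ ($G{\left(v \right)} = - 6 \left(v - 1\right) = - 6 \left(-1 + v\right) = 6 - 6 v$)
$Q = 6 - \sqrt{5}$ ($Q = 6 - \sqrt{7 - 2} = 6 - \sqrt{5} \approx 3.7639$)
$D{\left(W \right)} = 24 + W^{2}$ ($D{\left(W \right)} = \left(6 - -18\right) + W W = \left(6 + 18\right) + W^{2} = 24 + W^{2}$)
$D{\left(Q \right)} 110 - 244 = \left(24 + \left(6 - \sqrt{5}\right)^{2}\right) 110 - 244 = \left(2640 + 110 \left(6 - \sqrt{5}\right)^{2}\right) - 244 = 2396 + 110 \left(6 - \sqrt{5}\right)^{2}$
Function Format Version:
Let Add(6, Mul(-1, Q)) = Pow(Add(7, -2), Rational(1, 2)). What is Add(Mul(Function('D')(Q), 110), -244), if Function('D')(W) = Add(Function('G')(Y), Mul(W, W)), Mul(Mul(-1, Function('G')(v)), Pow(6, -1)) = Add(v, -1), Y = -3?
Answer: Add(6906, Mul(-1320, Pow(5, Rational(1, 2)))) ≈ 3954.4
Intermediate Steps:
Function('G')(v) = Add(6, Mul(-6, v)) (Function('G')(v) = Mul(-6, Add(v, -1)) = Mul(-6, Add(-1, v)) = Add(6, Mul(-6, v)))
Q = Add(6, Mul(-1, Pow(5, Rational(1, 2)))) (Q = Add(6, Mul(-1, Pow(Add(7, -2), Rational(1, 2)))) = Add(6, Mul(-1, Pow(5, Rational(1, 2)))) ≈ 3.7639)
Function('D')(W) = Add(24, Pow(W, 2)) (Function('D')(W) = Add(Add(6, Mul(-6, -3)), Mul(W, W)) = Add(Add(6, 18), Pow(W, 2)) = Add(24, Pow(W, 2)))
Add(Mul(Function('D')(Q), 110), -244) = Add(Mul(Add(24, Pow(Add(6, Mul(-1, Pow(5, Rational(1, 2)))), 2)), 110), -244) = Add(Add(2640, Mul(110, Pow(Add(6, Mul(-1, Pow(5, Rational(1, 2)))), 2))), -244) = Add(2396, Mul(110, Pow(Add(6, Mul(-1, Pow(5, Rational(1, 2)))), 2)))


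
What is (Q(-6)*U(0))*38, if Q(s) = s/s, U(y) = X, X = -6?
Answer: -228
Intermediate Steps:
U(y) = -6
Q(s) = 1
(Q(-6)*U(0))*38 = (1*(-6))*38 = -6*38 = -228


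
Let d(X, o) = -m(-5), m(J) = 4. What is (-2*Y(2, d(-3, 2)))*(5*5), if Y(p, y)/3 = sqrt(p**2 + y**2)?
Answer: -300*sqrt(5) ≈ -670.82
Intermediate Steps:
d(X, o) = -4 (d(X, o) = -1*4 = -4)
Y(p, y) = 3*sqrt(p**2 + y**2)
(-2*Y(2, d(-3, 2)))*(5*5) = (-6*sqrt(2**2 + (-4)**2))*(5*5) = -6*sqrt(4 + 16)*25 = -6*sqrt(20)*25 = -6*2*sqrt(5)*25 = -12*sqrt(5)*25 = -300*sqrt(5)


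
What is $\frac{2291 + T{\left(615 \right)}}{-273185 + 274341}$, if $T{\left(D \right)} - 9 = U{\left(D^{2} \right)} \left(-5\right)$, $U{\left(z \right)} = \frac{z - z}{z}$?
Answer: $\frac{575}{289} \approx 1.9896$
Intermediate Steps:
$U{\left(z \right)} = 0$ ($U{\left(z \right)} = \frac{0}{z} = 0$)
$T{\left(D \right)} = 9$ ($T{\left(D \right)} = 9 + 0 \left(-5\right) = 9 + 0 = 9$)
$\frac{2291 + T{\left(615 \right)}}{-273185 + 274341} = \frac{2291 + 9}{-273185 + 274341} = \frac{2300}{1156} = 2300 \cdot \frac{1}{1156} = \frac{575}{289}$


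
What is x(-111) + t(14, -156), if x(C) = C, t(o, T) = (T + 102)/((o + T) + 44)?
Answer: -5412/49 ≈ -110.45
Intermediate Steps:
t(o, T) = (102 + T)/(44 + T + o) (t(o, T) = (102 + T)/((T + o) + 44) = (102 + T)/(44 + T + o))
x(-111) + t(14, -156) = -111 + (102 - 156)/(44 - 156 + 14) = -111 - 54/(-98) = -111 - 1/98*(-54) = -111 + 27/49 = -5412/49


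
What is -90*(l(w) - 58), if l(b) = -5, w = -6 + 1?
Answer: 5670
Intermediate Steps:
w = -5
-90*(l(w) - 58) = -90*(-5 - 58) = -90*(-63) = 5670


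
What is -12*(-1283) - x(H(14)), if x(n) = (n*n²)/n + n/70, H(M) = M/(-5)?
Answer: 76941/5 ≈ 15388.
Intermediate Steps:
H(M) = -M/5 (H(M) = M*(-⅕) = -M/5)
x(n) = n² + n/70 (x(n) = n³/n + n*(1/70) = n² + n/70)
-12*(-1283) - x(H(14)) = -12*(-1283) - (-⅕*14)*(1/70 - ⅕*14) = 15396 - (-14)*(1/70 - 14/5)/5 = 15396 - (-14)*(-39)/(5*14) = 15396 - 1*39/5 = 15396 - 39/5 = 76941/5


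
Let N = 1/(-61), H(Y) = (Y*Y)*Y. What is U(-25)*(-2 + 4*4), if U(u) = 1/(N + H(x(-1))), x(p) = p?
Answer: -427/31 ≈ -13.774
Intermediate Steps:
H(Y) = Y³ (H(Y) = Y²*Y = Y³)
N = -1/61 ≈ -0.016393
U(u) = -61/62 (U(u) = 1/(-1/61 + (-1)³) = 1/(-1/61 - 1) = 1/(-62/61) = -61/62)
U(-25)*(-2 + 4*4) = -61*(-2 + 4*4)/62 = -61*(-2 + 16)/62 = -61/62*14 = -427/31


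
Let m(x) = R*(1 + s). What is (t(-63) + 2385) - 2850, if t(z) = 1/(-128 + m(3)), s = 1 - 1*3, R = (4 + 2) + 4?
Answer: -64171/138 ≈ -465.01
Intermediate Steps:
R = 10 (R = 6 + 4 = 10)
s = -2 (s = 1 - 3 = -2)
m(x) = -10 (m(x) = 10*(1 - 2) = 10*(-1) = -10)
t(z) = -1/138 (t(z) = 1/(-128 - 10) = 1/(-138) = -1/138)
(t(-63) + 2385) - 2850 = (-1/138 + 2385) - 2850 = 329129/138 - 2850 = -64171/138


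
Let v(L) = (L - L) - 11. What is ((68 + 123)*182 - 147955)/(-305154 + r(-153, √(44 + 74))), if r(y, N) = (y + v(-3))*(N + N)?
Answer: 17270648361/46553134402 - 9281826*√118/23276567201 ≈ 0.36666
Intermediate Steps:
v(L) = -11 (v(L) = 0 - 11 = -11)
r(y, N) = 2*N*(-11 + y) (r(y, N) = (y - 11)*(N + N) = (-11 + y)*(2*N) = 2*N*(-11 + y))
((68 + 123)*182 - 147955)/(-305154 + r(-153, √(44 + 74))) = ((68 + 123)*182 - 147955)/(-305154 + 2*√(44 + 74)*(-11 - 153)) = (191*182 - 147955)/(-305154 + 2*√118*(-164)) = (34762 - 147955)/(-305154 - 328*√118) = -113193/(-305154 - 328*√118)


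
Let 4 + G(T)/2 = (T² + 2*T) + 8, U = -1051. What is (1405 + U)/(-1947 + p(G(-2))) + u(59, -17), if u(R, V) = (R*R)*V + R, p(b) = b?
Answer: -114630156/1939 ≈ -59118.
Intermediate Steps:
G(T) = 8 + 2*T² + 4*T (G(T) = -8 + 2*((T² + 2*T) + 8) = -8 + 2*(8 + T² + 2*T) = -8 + (16 + 2*T² + 4*T) = 8 + 2*T² + 4*T)
u(R, V) = R + V*R² (u(R, V) = R²*V + R = V*R² + R = R + V*R²)
(1405 + U)/(-1947 + p(G(-2))) + u(59, -17) = (1405 - 1051)/(-1947 + (8 + 2*(-2)² + 4*(-2))) + 59*(1 + 59*(-17)) = 354/(-1947 + (8 + 2*4 - 8)) + 59*(1 - 1003) = 354/(-1947 + (8 + 8 - 8)) + 59*(-1002) = 354/(-1947 + 8) - 59118 = 354/(-1939) - 59118 = 354*(-1/1939) - 59118 = -354/1939 - 59118 = -114630156/1939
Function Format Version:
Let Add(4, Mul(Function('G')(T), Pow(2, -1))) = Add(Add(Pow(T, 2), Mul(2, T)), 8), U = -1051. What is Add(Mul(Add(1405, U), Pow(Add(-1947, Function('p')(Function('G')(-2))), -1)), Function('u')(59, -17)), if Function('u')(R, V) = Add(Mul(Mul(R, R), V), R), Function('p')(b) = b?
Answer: Rational(-114630156, 1939) ≈ -59118.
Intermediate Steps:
Function('G')(T) = Add(8, Mul(2, Pow(T, 2)), Mul(4, T)) (Function('G')(T) = Add(-8, Mul(2, Add(Add(Pow(T, 2), Mul(2, T)), 8))) = Add(-8, Mul(2, Add(8, Pow(T, 2), Mul(2, T)))) = Add(-8, Add(16, Mul(2, Pow(T, 2)), Mul(4, T))) = Add(8, Mul(2, Pow(T, 2)), Mul(4, T)))
Function('u')(R, V) = Add(R, Mul(V, Pow(R, 2))) (Function('u')(R, V) = Add(Mul(Pow(R, 2), V), R) = Add(Mul(V, Pow(R, 2)), R) = Add(R, Mul(V, Pow(R, 2))))
Add(Mul(Add(1405, U), Pow(Add(-1947, Function('p')(Function('G')(-2))), -1)), Function('u')(59, -17)) = Add(Mul(Add(1405, -1051), Pow(Add(-1947, Add(8, Mul(2, Pow(-2, 2)), Mul(4, -2))), -1)), Mul(59, Add(1, Mul(59, -17)))) = Add(Mul(354, Pow(Add(-1947, Add(8, Mul(2, 4), -8)), -1)), Mul(59, Add(1, -1003))) = Add(Mul(354, Pow(Add(-1947, Add(8, 8, -8)), -1)), Mul(59, -1002)) = Add(Mul(354, Pow(Add(-1947, 8), -1)), -59118) = Add(Mul(354, Pow(-1939, -1)), -59118) = Add(Mul(354, Rational(-1, 1939)), -59118) = Add(Rational(-354, 1939), -59118) = Rational(-114630156, 1939)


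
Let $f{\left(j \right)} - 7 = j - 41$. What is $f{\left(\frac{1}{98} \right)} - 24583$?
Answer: $- \frac{2412465}{98} \approx -24617.0$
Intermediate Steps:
$f{\left(j \right)} = -34 + j$ ($f{\left(j \right)} = 7 + \left(j - 41\right) = 7 + \left(-41 + j\right) = -34 + j$)
$f{\left(\frac{1}{98} \right)} - 24583 = \left(-34 + \frac{1}{98}\right) - 24583 = - \frac{3331}{98} - 24583 = - \frac{2412465}{98}$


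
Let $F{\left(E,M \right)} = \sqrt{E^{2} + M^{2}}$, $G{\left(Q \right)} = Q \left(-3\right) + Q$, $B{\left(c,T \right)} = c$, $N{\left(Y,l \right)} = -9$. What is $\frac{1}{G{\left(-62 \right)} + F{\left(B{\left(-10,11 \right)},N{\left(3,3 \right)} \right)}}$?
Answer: $\frac{124}{15195} - \frac{\sqrt{181}}{15195} \approx 0.0072752$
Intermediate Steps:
$G{\left(Q \right)} = - 2 Q$ ($G{\left(Q \right)} = - 3 Q + Q = - 2 Q$)
$\frac{1}{G{\left(-62 \right)} + F{\left(B{\left(-10,11 \right)},N{\left(3,3 \right)} \right)}} = \frac{1}{\left(-2\right) \left(-62\right) + \sqrt{\left(-10\right)^{2} + \left(-9\right)^{2}}} = \frac{1}{124 + \sqrt{100 + 81}} = \frac{1}{124 + \sqrt{181}}$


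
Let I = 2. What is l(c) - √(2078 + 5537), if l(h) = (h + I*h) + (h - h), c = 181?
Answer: 543 - √7615 ≈ 455.74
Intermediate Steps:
l(h) = 3*h (l(h) = (h + 2*h) + (h - h) = 3*h + 0 = 3*h)
l(c) - √(2078 + 5537) = 3*181 - √(2078 + 5537) = 543 - √7615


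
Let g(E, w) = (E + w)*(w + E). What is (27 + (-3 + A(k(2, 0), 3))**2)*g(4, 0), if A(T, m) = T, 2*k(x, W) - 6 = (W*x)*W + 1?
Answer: 436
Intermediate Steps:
k(x, W) = 7/2 + x*W**2/2 (k(x, W) = 3 + ((W*x)*W + 1)/2 = 3 + (x*W**2 + 1)/2 = 3 + (1 + x*W**2)/2 = 3 + (1/2 + x*W**2/2) = 7/2 + x*W**2/2)
g(E, w) = (E + w)**2 (g(E, w) = (E + w)*(E + w) = (E + w)**2)
(27 + (-3 + A(k(2, 0), 3))**2)*g(4, 0) = (27 + (-3 + (7/2 + (1/2)*2*0**2))**2)*(4 + 0)**2 = (27 + (-3 + (7/2 + (1/2)*2*0))**2)*4**2 = (27 + (-3 + (7/2 + 0))**2)*16 = (27 + (-3 + 7/2)**2)*16 = (27 + (1/2)**2)*16 = (27 + 1/4)*16 = (109/4)*16 = 436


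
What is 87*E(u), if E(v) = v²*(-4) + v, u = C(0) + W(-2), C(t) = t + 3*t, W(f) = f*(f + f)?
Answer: -21576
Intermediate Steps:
W(f) = 2*f² (W(f) = f*(2*f) = 2*f²)
C(t) = 4*t
u = 8 (u = 4*0 + 2*(-2)² = 0 + 2*4 = 0 + 8 = 8)
E(v) = v - 4*v² (E(v) = -4*v² + v = v - 4*v²)
87*E(u) = 87*(8*(1 - 4*8)) = 87*(8*(1 - 32)) = 87*(8*(-31)) = 87*(-248) = -21576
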